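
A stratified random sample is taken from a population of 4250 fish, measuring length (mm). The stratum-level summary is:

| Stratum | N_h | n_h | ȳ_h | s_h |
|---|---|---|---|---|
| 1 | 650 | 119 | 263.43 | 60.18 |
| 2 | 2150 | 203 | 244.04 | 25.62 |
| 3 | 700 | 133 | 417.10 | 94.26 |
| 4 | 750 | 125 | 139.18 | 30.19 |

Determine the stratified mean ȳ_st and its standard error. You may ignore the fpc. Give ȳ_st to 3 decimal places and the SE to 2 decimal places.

ȳ_st ≈ 257.005, SE ≈ 1.89

ȳ_st = Σ W_h ȳ_h = (650·263.43 + 2150·244.04 + 700·417.10 + 750·139.18)/4250 = 257.00482
V̂(ȳ_st) = Σ W_h² s_h²/n_h, with W_h = N_h/N and N = 4250:
  stratum 1: (650/4250)²·60.18²/119 = 0.711879
  stratum 2: (2150/4250)²·25.62²/203 = 0.827487
  stratum 3: (700/4250)²·94.26²/133 = 1.81226
  stratum 4: (750/4250)²·30.19²/125 = 0.227071
V̂(ȳ_st) = 3.5787
SE(ȳ_st) = √3.5787 = 1.89175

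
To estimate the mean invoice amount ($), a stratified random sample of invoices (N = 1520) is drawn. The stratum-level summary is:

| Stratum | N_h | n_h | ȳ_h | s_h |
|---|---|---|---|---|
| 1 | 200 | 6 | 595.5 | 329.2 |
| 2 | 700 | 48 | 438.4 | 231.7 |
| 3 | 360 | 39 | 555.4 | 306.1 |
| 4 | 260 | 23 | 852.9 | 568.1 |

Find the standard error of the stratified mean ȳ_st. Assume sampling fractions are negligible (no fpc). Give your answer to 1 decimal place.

SE(ȳ_st) ≈ 33.1

V̂(ȳ_st) = Σ W_h² s_h²/n_h, with W_h = N_h/N and N = 1520:
  stratum 1: (200/1520)²·329.2²/6 = 312.71
  stratum 2: (700/1520)²·231.7²/48 = 237.203
  stratum 3: (360/1520)²·306.1²/39 = 134.766
  stratum 4: (260/1520)²·568.1²/23 = 410.564
V̂(ȳ_st) = 1095.24
SE(ȳ_st) = √1095.24 = 33.0944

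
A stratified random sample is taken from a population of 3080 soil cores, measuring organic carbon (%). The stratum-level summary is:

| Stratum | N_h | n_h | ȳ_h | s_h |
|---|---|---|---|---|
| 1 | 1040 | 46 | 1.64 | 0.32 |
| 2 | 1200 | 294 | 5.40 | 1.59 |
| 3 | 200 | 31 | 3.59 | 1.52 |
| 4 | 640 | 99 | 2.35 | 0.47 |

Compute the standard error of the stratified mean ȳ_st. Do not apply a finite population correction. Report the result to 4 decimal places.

V̂(ȳ_st) = Σ W_h² s_h²/n_h, with W_h = N_h/N and N = 3080:
  stratum 1: (1040/3080)²·0.32²/46 = 0.000253809
  stratum 2: (1200/3080)²·1.59²/294 = 0.00130529
  stratum 3: (200/3080)²·1.52²/31 = 0.000314256
  stratum 4: (640/3080)²·0.47²/99 = 9.63427e-05
V̂(ȳ_st) = 0.0019697
SE(ȳ_st) = √0.0019697 = 0.0443813

SE(ȳ_st) ≈ 0.0444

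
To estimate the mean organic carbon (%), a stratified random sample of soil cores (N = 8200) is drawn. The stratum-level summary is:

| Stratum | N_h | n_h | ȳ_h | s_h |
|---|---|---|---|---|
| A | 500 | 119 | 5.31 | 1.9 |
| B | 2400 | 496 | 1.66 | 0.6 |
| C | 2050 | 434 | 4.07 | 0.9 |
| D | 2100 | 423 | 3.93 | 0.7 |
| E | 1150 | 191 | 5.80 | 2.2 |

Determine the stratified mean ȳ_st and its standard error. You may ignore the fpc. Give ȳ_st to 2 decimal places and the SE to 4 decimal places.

ȳ_st ≈ 3.65, SE ≈ 0.0294

ȳ_st = Σ W_h ȳ_h = (500·5.31 + 2400·1.66 + 2050·4.07 + 2100·3.93 + 1150·5.80)/8200 = 3.64701
V̂(ȳ_st) = Σ W_h² s_h²/n_h, with W_h = N_h/N and N = 8200:
  stratum A: (500/8200)²·1.9²/119 = 0.000112791
  stratum B: (2400/8200)²·0.6²/496 = 6.2175e-05
  stratum C: (2050/8200)²·0.9²/434 = 0.000116647
  stratum D: (2100/8200)²·0.7²/423 = 7.59743e-05
  stratum E: (1150/8200)²·2.2²/191 = 0.000498402
V̂(ȳ_st) = 0.000865989
SE(ȳ_st) = √0.000865989 = 0.0294277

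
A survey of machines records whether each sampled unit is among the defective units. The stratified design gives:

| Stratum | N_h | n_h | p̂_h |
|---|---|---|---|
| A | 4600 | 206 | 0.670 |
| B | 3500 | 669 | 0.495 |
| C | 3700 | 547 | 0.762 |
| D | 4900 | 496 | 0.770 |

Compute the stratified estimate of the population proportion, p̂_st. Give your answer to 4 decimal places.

p̂_st ≈ 0.6830

N = 16700; stratum weights W_h = N_h/N.
p̂_st = Σ W_h p̂_h = (4600·0.670 + 3500·0.495 + 3700·0.762 + 4900·0.770)/16700 = 0.68305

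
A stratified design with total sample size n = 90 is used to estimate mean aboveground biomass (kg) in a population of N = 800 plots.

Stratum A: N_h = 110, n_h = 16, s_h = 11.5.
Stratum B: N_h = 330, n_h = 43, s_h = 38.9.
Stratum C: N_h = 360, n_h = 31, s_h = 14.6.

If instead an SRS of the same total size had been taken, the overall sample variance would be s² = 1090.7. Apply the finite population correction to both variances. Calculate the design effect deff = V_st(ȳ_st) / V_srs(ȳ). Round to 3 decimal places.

V̂(ȳ_st) = Σ W_h² (1 − n_h/N_h) s_h²/n_h, with W_h = N_h/N and N = 800:
  stratum A: (110/800)²·(1 − 16/110)·11.5²/16 = 0.133542
  stratum B: (330/800)²·(1 − 43/330)·38.9²/43 = 5.20771
  stratum C: (360/800)²·(1 − 31/360)·14.6²/31 = 1.27251
V_st = 6.61376
V_srs = (1 − 90/800)·1090.7/90 = 10.7555
deff = V_st / V_srs = 6.61376/10.7555 = 0.6149

deff ≈ 0.615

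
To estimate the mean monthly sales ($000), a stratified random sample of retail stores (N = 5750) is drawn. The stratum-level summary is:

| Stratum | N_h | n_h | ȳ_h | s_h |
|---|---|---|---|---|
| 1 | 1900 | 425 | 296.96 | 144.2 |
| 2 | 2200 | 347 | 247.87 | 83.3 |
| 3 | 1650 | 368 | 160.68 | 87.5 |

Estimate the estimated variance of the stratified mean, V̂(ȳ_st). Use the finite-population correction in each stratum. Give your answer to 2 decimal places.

V̂(ȳ_st) = Σ W_h² (1 − n_h/N_h) s_h²/n_h, with W_h = N_h/N and N = 5750:
  stratum 1: (1900/5750)²·(1 − 425/1900)·144.2²/425 = 4.14717
  stratum 2: (2200/5750)²·(1 − 347/2200)·83.3²/347 = 2.4656
  stratum 3: (1650/5750)²·(1 − 368/1650)·87.5²/368 = 1.33108
V̂(ȳ_st) = 7.94385

V̂(ȳ_st) ≈ 7.94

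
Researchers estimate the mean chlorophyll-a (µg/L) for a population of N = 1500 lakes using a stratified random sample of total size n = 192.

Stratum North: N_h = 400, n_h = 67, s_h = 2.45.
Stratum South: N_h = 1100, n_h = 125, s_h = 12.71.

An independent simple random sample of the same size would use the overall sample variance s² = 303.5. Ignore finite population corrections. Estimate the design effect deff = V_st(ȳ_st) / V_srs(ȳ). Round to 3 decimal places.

deff ≈ 0.444

V̂(ȳ_st) = Σ W_h² s_h²/n_h, with W_h = N_h/N and N = 1500:
  stratum North: (400/1500)²·2.45²/67 = 0.00637081
  stratum South: (1100/1500)²·12.71²/125 = 0.694999
V_st = 0.701369
V_srs = s²/n = 303.5/192 = 1.58073
deff = V_st / V_srs = 0.701369/1.58073 = 0.4437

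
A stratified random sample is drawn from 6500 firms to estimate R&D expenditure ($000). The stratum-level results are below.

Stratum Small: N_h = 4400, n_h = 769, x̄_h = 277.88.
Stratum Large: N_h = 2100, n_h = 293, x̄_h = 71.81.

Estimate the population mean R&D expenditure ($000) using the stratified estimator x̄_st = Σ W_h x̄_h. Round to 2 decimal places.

N = Σ N_h = 6500. Stratum weights W_h = N_h/N.
x̄_st = (4400·277.88 + 2100·71.81) / 6500 = 211.3035

x̄_st ≈ 211.30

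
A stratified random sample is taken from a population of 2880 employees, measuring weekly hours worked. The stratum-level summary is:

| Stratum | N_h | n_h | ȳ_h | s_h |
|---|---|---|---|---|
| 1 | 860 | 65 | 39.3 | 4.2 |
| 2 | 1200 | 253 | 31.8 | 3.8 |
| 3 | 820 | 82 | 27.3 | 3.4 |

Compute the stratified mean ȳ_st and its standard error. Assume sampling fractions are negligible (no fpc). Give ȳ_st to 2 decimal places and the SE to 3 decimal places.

ȳ_st = Σ W_h ȳ_h = (860·39.3 + 1200·31.8 + 820·27.3)/2880 = 32.75833
V̂(ȳ_st) = Σ W_h² s_h²/n_h, with W_h = N_h/N and N = 2880:
  stratum 1: (860/2880)²·4.2²/65 = 0.024199
  stratum 2: (1200/2880)²·3.8²/253 = 0.00990887
  stratum 3: (820/2880)²·3.4²/82 = 0.0114284
V̂(ȳ_st) = 0.0455363
SE(ȳ_st) = √0.0455363 = 0.213392

ȳ_st ≈ 32.76, SE ≈ 0.213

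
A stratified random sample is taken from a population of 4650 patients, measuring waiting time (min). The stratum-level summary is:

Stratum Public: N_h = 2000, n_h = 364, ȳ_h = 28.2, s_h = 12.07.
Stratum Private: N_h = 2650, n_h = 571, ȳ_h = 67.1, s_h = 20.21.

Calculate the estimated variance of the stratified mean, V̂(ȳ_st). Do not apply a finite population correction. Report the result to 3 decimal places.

V̂(ȳ_st) = Σ W_h² s_h²/n_h, with W_h = N_h/N and N = 4650:
  stratum Public: (2000/4650)²·12.07²/364 = 0.0740401
  stratum Private: (2650/4650)²·20.21²/571 = 0.232318
V̂(ȳ_st) = 0.306358

V̂(ȳ_st) ≈ 0.306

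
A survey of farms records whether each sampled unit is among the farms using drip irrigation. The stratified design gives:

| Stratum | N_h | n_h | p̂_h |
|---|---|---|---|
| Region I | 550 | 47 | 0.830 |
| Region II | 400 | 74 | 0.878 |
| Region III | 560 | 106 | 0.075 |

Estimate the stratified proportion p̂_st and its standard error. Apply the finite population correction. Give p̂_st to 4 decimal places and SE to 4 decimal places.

N = 1510; stratum weights W_h = N_h/N.
p̂_st = Σ W_h p̂_h = (550·0.830 + 400·0.878 + 560·0.075)/1510 = 0.56272
V̂(p̂_st) = Σ W_h² (1 − n_h/N_h) p̂_h(1−p̂_h)/(n_h−1):
  stratum Region I: (550/1510)²·(1 − 47/550)·0.830·0.170/46 = 0.000372174
  stratum Region II: (400/1510)²·(1 − 74/400)·0.878·0.122/73 = 8.3918e-05
  stratum Region III: (560/1510)²·(1 − 106/560)·0.075·0.925/105 = 7.36722e-05
V̂(p̂_st) = 0.000529764; SE = √V̂ = 0.0230166

p̂_st ≈ 0.5627, SE ≈ 0.0230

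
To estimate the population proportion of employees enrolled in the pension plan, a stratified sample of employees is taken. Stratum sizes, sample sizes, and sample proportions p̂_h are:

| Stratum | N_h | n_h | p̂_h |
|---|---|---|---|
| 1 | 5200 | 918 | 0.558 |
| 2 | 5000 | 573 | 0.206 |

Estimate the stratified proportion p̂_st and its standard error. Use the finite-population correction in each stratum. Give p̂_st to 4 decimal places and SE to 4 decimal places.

p̂_st ≈ 0.3855, SE ≈ 0.0109

N = 10200; stratum weights W_h = N_h/N.
p̂_st = Σ W_h p̂_h = (5200·0.558 + 5000·0.206)/10200 = 0.38545
V̂(p̂_st) = Σ W_h² (1 − n_h/N_h) p̂_h(1−p̂_h)/(n_h−1):
  stratum 1: (5200/10200)²·(1 − 918/5200)·0.558·0.442/917 = 5.75621e-05
  stratum 2: (5000/10200)²·(1 − 573/5000)·0.206·0.794/572 = 6.08374e-05
V̂(p̂_st) = 0.0001184; SE = √V̂ = 0.0108812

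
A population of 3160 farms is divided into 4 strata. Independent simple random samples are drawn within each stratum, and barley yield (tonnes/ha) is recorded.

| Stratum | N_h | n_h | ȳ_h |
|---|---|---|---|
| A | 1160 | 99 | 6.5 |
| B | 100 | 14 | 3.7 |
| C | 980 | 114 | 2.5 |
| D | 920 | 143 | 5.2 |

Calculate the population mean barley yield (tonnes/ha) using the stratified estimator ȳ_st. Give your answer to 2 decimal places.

N = Σ N_h = 3160. Stratum weights W_h = N_h/N.
ȳ_st = (1160·6.5 + 100·3.7 + 980·2.5 + 920·5.2) / 3160 = 4.7924

ȳ_st ≈ 4.79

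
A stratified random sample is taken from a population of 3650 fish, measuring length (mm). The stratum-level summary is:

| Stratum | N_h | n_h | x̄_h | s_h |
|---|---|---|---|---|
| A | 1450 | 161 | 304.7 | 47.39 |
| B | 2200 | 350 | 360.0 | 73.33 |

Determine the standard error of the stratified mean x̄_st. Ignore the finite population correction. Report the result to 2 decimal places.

V̂(x̄_st) = Σ W_h² s_h²/n_h, with W_h = N_h/N and N = 3650:
  stratum A: (1450/3650)²·47.39²/161 = 2.20139
  stratum B: (2200/3650)²·73.33²/350 = 5.58155
V̂(x̄_st) = 7.78295
SE(x̄_st) = √7.78295 = 2.78979

SE(x̄_st) ≈ 2.79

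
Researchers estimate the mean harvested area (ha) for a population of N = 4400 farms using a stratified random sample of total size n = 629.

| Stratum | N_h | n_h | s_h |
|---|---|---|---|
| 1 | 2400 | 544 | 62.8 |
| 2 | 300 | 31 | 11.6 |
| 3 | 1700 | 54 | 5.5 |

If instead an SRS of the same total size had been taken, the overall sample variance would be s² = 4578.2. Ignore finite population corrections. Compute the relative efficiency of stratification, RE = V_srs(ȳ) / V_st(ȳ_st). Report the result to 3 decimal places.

V̂(ȳ_st) = Σ W_h² s_h²/n_h, with W_h = N_h/N and N = 4400:
  stratum 1: (2400/4400)²·62.8²/544 = 2.15694
  stratum 2: (300/4400)²·11.6²/31 = 0.0201786
  stratum 3: (1700/4400)²·5.5²/54 = 0.0836227
V_st = 2.26074
V_srs = s²/n = 4578.2/629 = 7.27854
Relative efficiency = V_srs / V_st = 7.27854/2.26074 = 3.2195

RE ≈ 3.220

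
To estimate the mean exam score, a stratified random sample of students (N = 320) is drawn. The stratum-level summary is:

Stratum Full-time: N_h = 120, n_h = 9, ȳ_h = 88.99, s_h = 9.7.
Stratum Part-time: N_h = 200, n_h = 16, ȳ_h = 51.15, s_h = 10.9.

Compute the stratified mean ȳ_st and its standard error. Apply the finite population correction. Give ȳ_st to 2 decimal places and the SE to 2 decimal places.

ȳ_st ≈ 65.34, SE ≈ 2.01

ȳ_st = Σ W_h ȳ_h = (120·88.99 + 200·51.15)/320 = 65.34000
V̂(ȳ_st) = Σ W_h² (1 − n_h/N_h) s_h²/n_h, with W_h = N_h/N and N = 320:
  stratum Full-time: (120/320)²·(1 − 9/120)·9.7²/9 = 1.35989
  stratum Part-time: (200/320)²·(1 − 16/200)·10.9²/16 = 2.66858
V̂(ȳ_st) = 4.02848
SE(ȳ_st) = √4.02848 = 2.00711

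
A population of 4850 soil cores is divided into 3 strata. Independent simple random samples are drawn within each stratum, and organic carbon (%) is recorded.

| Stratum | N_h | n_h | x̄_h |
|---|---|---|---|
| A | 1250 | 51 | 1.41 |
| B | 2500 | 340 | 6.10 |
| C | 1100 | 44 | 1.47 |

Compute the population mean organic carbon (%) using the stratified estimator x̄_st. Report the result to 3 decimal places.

x̄_st ≈ 3.841

N = Σ N_h = 4850. Stratum weights W_h = N_h/N.
x̄_st = (1250·1.41 + 2500·6.10 + 1100·1.47) / 4850 = 3.84113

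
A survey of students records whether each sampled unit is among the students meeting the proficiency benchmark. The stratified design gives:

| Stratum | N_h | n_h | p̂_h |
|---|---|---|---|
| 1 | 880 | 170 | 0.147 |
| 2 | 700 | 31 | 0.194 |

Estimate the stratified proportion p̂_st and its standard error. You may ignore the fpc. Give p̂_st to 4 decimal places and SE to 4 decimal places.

N = 1580; stratum weights W_h = N_h/N.
p̂_st = Σ W_h p̂_h = (880·0.147 + 700·0.194)/1580 = 0.16782
V̂(p̂_st) = Σ W_h² p̂_h(1−p̂_h)/(n_h−1):
  stratum 1: (880/1580)²·0.147·0.853/169 = 0.000230161
  stratum 2: (700/1580)²·0.194·0.806/30 = 0.00102305
V̂(p̂_st) = 0.00125321; SE = √V̂ = 0.0354007

p̂_st ≈ 0.1678, SE ≈ 0.0354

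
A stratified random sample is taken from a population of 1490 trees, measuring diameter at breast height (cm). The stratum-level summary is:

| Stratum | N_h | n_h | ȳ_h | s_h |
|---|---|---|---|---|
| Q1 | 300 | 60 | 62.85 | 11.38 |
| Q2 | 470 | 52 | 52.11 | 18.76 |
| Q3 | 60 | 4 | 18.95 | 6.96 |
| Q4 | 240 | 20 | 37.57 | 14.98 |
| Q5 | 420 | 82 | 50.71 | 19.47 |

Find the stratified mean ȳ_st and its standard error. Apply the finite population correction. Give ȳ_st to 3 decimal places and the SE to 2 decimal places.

ȳ_st = Σ W_h ȳ_h = (300·62.85 + 470·52.11 + 60·18.95 + 240·37.57 + 420·50.71)/1490 = 50.20047
V̂(ȳ_st) = Σ W_h² (1 − n_h/N_h) s_h²/n_h, with W_h = N_h/N and N = 1490:
  stratum Q1: (300/1490)²·(1 − 60/300)·11.38²/60 = 0.0699992
  stratum Q2: (470/1490)²·(1 − 52/470)·18.76²/52 = 0.598913
  stratum Q3: (60/1490)²·(1 − 4/60)·6.96²/4 = 0.0183284
  stratum Q4: (240/1490)²·(1 − 20/240)·14.98²/20 = 0.266843
  stratum Q5: (420/1490)²·(1 − 82/420)·19.47²/82 = 0.295605
V̂(ȳ_st) = 1.24969
SE(ȳ_st) = √1.24969 = 1.11789

ȳ_st ≈ 50.200, SE ≈ 1.12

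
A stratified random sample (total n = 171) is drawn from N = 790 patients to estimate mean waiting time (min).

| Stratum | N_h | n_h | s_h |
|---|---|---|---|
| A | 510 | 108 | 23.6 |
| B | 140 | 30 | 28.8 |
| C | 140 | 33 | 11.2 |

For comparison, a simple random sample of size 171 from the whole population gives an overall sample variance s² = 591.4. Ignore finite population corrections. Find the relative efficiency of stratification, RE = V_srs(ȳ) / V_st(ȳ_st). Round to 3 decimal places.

RE ≈ 1.103

V̂(ȳ_st) = Σ W_h² s_h²/n_h, with W_h = N_h/N and N = 790:
  stratum A: (510/790)²·23.6²/108 = 2.14925
  stratum B: (140/790)²·28.8²/30 = 0.868292
  stratum C: (140/790)²·11.2²/33 = 0.119378
V_st = 3.13692
V_srs = s²/n = 591.4/171 = 3.45848
Relative efficiency = V_srs / V_st = 3.45848/3.13692 = 1.1025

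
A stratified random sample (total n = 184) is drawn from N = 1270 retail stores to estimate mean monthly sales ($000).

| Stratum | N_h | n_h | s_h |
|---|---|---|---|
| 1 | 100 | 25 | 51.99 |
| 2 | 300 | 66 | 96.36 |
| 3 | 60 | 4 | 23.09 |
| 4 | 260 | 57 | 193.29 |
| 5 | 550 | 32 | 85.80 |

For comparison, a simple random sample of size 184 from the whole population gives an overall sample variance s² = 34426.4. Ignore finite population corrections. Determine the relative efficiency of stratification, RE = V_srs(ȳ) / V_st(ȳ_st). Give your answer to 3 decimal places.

V̂(ȳ_st) = Σ W_h² s_h²/n_h, with W_h = N_h/N and N = 1270:
  stratum 1: (100/1270)²·51.99²/25 = 0.670335
  stratum 2: (300/1270)²·96.36²/66 = 7.85027
  stratum 3: (60/1270)²·23.09²/4 = 0.297497
  stratum 4: (260/1270)²·193.29²/57 = 27.4716
  stratum 5: (550/1270)²·85.80²/32 = 43.1462
V_st = 79.4359
V_srs = s²/n = 34426.4/184 = 187.1
Relative efficiency = V_srs / V_st = 187.1/79.4359 = 2.3554

RE ≈ 2.355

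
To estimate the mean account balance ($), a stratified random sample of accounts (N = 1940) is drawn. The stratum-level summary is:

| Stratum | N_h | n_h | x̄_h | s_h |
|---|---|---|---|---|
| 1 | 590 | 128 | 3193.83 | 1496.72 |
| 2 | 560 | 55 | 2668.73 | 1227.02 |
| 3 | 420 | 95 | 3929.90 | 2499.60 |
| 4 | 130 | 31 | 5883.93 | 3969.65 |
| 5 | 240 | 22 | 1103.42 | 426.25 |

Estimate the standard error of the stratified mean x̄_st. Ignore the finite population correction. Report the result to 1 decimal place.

V̂(x̄_st) = Σ W_h² s_h²/n_h, with W_h = N_h/N and N = 1940:
  stratum 1: (590/1940)²·1496.72²/128 = 1618.72
  stratum 2: (560/1940)²·1227.02²/55 = 2280.94
  stratum 3: (420/1940)²·2499.60²/95 = 3082.57
  stratum 4: (130/1940)²·3969.65²/31 = 2282.58
  stratum 5: (240/1940)²·426.25²/22 = 126.394
V̂(x̄_st) = 9391.2
SE(x̄_st) = √9391.2 = 96.9082

SE(x̄_st) ≈ 96.9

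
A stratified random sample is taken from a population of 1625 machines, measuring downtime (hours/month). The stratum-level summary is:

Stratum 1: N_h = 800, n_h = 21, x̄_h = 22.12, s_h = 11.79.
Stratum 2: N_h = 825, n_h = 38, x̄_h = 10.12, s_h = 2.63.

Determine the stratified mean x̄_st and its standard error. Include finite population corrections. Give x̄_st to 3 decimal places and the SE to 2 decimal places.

x̄_st ≈ 16.028, SE ≈ 1.27

x̄_st = Σ W_h x̄_h = (800·22.12 + 825·10.12)/1625 = 16.02769
V̂(x̄_st) = Σ W_h² (1 − n_h/N_h) s_h²/n_h, with W_h = N_h/N and N = 1625:
  stratum 1: (800/1625)²·(1 − 21/800)·11.79²/21 = 1.56217
  stratum 2: (825/1625)²·(1 − 38/825)·2.63²/38 = 0.0447559
V̂(x̄_st) = 1.60693
SE(x̄_st) = √1.60693 = 1.26765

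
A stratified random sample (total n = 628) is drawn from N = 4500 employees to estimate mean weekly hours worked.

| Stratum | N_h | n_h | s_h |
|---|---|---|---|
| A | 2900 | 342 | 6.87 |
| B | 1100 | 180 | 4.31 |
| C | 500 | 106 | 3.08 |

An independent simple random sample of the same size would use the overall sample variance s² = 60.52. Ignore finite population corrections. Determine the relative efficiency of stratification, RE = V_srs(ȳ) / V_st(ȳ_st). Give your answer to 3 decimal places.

V̂(ȳ_st) = Σ W_h² s_h²/n_h, with W_h = N_h/N and N = 4500:
  stratum A: (2900/4500)²·6.87²/342 = 0.0573137
  stratum B: (1100/4500)²·4.31²/180 = 0.00616655
  stratum C: (500/4500)²·3.08²/106 = 0.00110487
V_st = 0.0645851
V_srs = s²/n = 60.52/628 = 0.0963694
Relative efficiency = V_srs / V_st = 0.0963694/0.0645851 = 1.4921

RE ≈ 1.492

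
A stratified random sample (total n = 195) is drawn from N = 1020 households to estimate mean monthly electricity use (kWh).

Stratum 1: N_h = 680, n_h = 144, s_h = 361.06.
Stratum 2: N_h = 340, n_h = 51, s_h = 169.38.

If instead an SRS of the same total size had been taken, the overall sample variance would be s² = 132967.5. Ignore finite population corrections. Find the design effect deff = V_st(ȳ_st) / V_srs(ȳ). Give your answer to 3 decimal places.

V̂(ȳ_st) = Σ W_h² s_h²/n_h, with W_h = N_h/N and N = 1020:
  stratum 1: (680/1020)²·361.06²/144 = 402.359
  stratum 2: (340/1020)²·169.38²/51 = 62.5045
V_st = 464.864
V_srs = s²/n = 132967.5/195 = 681.885
deff = V_st / V_srs = 464.864/681.885 = 0.6817

deff ≈ 0.682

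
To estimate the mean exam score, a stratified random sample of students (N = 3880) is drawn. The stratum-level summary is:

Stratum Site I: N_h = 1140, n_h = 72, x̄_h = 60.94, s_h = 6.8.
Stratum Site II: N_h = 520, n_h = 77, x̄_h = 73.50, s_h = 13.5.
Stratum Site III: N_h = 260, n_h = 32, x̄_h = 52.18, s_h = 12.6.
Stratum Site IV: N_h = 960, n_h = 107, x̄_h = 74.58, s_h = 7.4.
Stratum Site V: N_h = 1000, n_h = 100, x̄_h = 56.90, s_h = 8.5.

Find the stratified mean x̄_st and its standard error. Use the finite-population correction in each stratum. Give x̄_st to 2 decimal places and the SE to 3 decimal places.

x̄_st = Σ W_h x̄_h = (1140·60.94 + 520·73.50 + 260·52.18 + 960·74.58 + 1000·56.90)/3880 = 64.36990
V̂(x̄_st) = Σ W_h² (1 − n_h/N_h) s_h²/n_h, with W_h = N_h/N and N = 3880:
  stratum Site I: (1140/3880)²·(1 − 72/1140)·6.8²/72 = 0.0519395
  stratum Site II: (520/3880)²·(1 − 77/520)·13.5²/77 = 0.0362177
  stratum Site III: (260/3880)²·(1 − 32/260)·12.6²/32 = 0.019536
  stratum Site IV: (960/3880)²·(1 − 107/960)·7.4²/107 = 0.0278379
  stratum Site V: (1000/3880)²·(1 − 100/1000)·8.5²/100 = 0.0431934
V̂(x̄_st) = 0.178724
SE(x̄_st) = √0.178724 = 0.422758

x̄_st ≈ 64.37, SE ≈ 0.423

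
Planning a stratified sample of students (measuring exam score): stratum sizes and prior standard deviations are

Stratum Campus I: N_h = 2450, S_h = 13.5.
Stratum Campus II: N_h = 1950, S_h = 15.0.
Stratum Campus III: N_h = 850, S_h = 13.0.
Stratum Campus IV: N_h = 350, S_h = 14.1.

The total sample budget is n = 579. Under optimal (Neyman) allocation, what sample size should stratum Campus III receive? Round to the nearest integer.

82

Neyman allocation: n_h = n · N_h S_h / Σ N_i S_i, with n = 579.
  stratum Campus I: N_h·S_h = 2450·13.5 = 33075.00
  stratum Campus II: N_h·S_h = 1950·15.0 = 29250.00
  stratum Campus III: N_h·S_h = 850·13.0 = 11050.00
  stratum Campus IV: N_h·S_h = 350·14.1 = 4935.00
Σ N_h S_h = 78310.00
n for stratum Campus III = 579·11050.00/78310.00 = 81.700 → 82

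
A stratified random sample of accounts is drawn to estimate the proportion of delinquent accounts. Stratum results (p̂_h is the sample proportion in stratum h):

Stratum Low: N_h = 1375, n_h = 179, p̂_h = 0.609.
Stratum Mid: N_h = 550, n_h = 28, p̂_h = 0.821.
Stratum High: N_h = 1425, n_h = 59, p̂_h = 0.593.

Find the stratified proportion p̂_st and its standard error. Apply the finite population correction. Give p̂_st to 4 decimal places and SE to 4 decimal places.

p̂_st ≈ 0.6370, SE ≈ 0.0325

N = 3350; stratum weights W_h = N_h/N.
p̂_st = Σ W_h p̂_h = (1375·0.609 + 550·0.821 + 1425·0.593)/3350 = 0.63700
V̂(p̂_st) = Σ W_h² (1 − n_h/N_h) p̂_h(1−p̂_h)/(n_h−1):
  stratum Low: (1375/3350)²·(1 − 179/1375)·0.609·0.391/178 = 0.000196028
  stratum Mid: (550/3350)²·(1 − 28/550)·0.821·0.179/27 = 0.000139244
  stratum High: (1425/3350)²·(1 − 59/1425)·0.593·0.407/58 = 0.000721767
V̂(p̂_st) = 0.00105704; SE = √V̂ = 0.0325121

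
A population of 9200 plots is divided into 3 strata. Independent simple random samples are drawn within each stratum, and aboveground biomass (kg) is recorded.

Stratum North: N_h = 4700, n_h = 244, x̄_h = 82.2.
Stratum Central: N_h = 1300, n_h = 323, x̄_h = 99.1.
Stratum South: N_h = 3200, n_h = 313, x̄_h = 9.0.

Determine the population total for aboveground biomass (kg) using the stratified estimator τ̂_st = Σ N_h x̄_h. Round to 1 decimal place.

τ̂_st = Σ N_h x̄_h = 4700·82.2 + 1300·99.1 + 3200·9.0 = 543970.0

τ̂_st ≈ 543970.0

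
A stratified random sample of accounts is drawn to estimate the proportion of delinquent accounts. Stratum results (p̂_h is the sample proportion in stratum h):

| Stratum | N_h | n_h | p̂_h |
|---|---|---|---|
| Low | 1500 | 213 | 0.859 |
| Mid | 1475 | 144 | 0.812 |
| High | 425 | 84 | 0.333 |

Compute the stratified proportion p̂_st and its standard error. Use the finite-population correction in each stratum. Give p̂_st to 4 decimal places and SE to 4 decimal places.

N = 3400; stratum weights W_h = N_h/N.
p̂_st = Σ W_h p̂_h = (1500·0.859 + 1475·0.812 + 425·0.333)/3400 = 0.77286
V̂(p̂_st) = Σ W_h² (1 − n_h/N_h) p̂_h(1−p̂_h)/(n_h−1):
  stratum Low: (1500/3400)²·(1 − 213/1500)·0.859·0.141/212 = 9.54088e-05
  stratum Mid: (1475/3400)²·(1 − 144/1475)·0.812·0.188/143 = 0.000181297
  stratum High: (425/3400)²·(1 − 84/425)·0.333·0.667/83 = 3.35488e-05
V̂(p̂_st) = 0.000310254; SE = √V̂ = 0.017614

p̂_st ≈ 0.7729, SE ≈ 0.0176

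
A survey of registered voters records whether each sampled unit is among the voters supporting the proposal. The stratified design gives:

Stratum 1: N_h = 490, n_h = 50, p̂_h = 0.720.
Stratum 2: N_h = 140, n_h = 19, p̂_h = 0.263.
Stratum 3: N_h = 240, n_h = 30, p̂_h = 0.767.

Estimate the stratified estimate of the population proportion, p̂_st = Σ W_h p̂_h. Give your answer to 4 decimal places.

p̂_st ≈ 0.6594

N = 870; stratum weights W_h = N_h/N.
p̂_st = Σ W_h p̂_h = (490·0.720 + 140·0.263 + 240·0.767)/870 = 0.65943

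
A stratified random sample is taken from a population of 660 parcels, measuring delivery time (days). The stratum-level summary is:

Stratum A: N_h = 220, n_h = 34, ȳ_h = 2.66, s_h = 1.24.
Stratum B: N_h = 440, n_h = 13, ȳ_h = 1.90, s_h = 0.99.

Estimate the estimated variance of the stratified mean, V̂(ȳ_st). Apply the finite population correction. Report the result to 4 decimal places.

V̂(ȳ_st) = Σ W_h² (1 − n_h/N_h) s_h²/n_h, with W_h = N_h/N and N = 660:
  stratum A: (220/660)²·(1 − 34/220)·1.24²/34 = 0.00424827
  stratum B: (440/660)²·(1 − 13/440)·0.99²/13 = 0.0325177
V̂(ȳ_st) = 0.036766

V̂(ȳ_st) ≈ 0.0368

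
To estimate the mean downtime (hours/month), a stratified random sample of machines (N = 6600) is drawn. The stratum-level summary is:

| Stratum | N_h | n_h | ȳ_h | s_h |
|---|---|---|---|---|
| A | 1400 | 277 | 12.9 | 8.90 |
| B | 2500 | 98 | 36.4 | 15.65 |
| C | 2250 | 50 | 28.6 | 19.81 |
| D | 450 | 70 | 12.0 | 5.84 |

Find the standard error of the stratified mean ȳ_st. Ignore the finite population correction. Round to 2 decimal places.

SE(ȳ_st) ≈ 1.13

V̂(ȳ_st) = Σ W_h² s_h²/n_h, with W_h = N_h/N and N = 6600:
  stratum A: (1400/6600)²·8.90²/277 = 0.0128667
  stratum B: (2500/6600)²·15.65²/98 = 0.358587
  stratum C: (2250/6600)²·19.81²/50 = 0.912171
  stratum D: (450/6600)²·5.84²/70 = 0.00226498
V̂(ȳ_st) = 1.28589
SE(ȳ_st) = √1.28589 = 1.13397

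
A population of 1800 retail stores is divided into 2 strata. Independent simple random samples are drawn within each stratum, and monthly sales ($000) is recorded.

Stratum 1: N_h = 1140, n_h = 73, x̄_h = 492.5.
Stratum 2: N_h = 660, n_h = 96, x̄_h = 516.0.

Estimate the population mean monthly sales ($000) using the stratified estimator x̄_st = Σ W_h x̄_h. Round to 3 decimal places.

N = Σ N_h = 1800. Stratum weights W_h = N_h/N.
x̄_st = (1140·492.5 + 660·516.0) / 1800 = 501.11667

x̄_st ≈ 501.117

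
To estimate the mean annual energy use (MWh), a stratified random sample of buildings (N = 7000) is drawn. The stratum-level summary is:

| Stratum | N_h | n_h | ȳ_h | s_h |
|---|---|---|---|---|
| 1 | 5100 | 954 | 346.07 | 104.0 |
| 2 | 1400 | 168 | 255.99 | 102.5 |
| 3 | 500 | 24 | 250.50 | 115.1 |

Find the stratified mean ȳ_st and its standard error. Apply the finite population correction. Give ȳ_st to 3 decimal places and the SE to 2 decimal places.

ȳ_st = Σ W_h ȳ_h = (5100·346.07 + 1400·255.99 + 500·250.50)/7000 = 321.22757
V̂(ȳ_st) = Σ W_h² (1 − n_h/N_h) s_h²/n_h, with W_h = N_h/N and N = 7000:
  stratum 1: (5100/7000)²·(1 − 954/5100)·104.0²/954 = 4.8924
  stratum 2: (1400/7000)²·(1 − 168/1400)·102.5²/168 = 2.20131
  stratum 3: (500/7000)²·(1 − 24/500)·115.1²/24 = 2.68114
V̂(ȳ_st) = 9.77485
SE(ȳ_st) = √9.77485 = 3.12648

ȳ_st ≈ 321.228, SE ≈ 3.13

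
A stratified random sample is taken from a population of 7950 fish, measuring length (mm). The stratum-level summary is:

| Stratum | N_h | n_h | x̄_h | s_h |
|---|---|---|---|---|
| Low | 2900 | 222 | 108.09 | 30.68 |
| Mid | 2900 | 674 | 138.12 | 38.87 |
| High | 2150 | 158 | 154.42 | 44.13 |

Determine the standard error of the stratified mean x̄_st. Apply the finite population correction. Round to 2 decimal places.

V̂(x̄_st) = Σ W_h² (1 − n_h/N_h) s_h²/n_h, with W_h = N_h/N and N = 7950:
  stratum Low: (2900/7950)²·(1 − 222/2900)·30.68²/222 = 0.520993
  stratum Mid: (2900/7950)²·(1 − 674/2900)·38.87²/674 = 0.228959
  stratum High: (2150/7950)²·(1 − 158/2150)·44.13²/158 = 0.835227
V̂(x̄_st) = 1.58518
SE(x̄_st) = √1.58518 = 1.25904

SE(x̄_st) ≈ 1.26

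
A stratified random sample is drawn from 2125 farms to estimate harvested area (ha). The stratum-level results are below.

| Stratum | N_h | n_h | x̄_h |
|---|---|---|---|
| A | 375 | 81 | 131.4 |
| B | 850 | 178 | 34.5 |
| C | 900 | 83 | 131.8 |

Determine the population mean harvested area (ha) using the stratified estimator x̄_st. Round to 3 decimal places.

N = Σ N_h = 2125. Stratum weights W_h = N_h/N.
x̄_st = (375·131.4 + 850·34.5 + 900·131.8) / 2125 = 92.80941

x̄_st ≈ 92.809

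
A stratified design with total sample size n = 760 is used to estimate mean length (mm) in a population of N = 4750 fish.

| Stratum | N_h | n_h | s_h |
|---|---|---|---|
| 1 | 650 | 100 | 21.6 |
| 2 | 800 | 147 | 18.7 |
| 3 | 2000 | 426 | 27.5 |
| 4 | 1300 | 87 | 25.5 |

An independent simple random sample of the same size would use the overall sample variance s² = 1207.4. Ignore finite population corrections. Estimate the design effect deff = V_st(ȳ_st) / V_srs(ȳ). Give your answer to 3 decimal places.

V̂(ȳ_st) = Σ W_h² s_h²/n_h, with W_h = N_h/N and N = 4750:
  stratum 1: (650/4750)²·21.6²/100 = 0.0873669
  stratum 2: (800/4750)²·18.7²/147 = 0.0674774
  stratum 3: (2000/4750)²·27.5²/426 = 0.314723
  stratum 4: (1300/4750)²·25.5²/87 = 0.559836
V_st = 1.0294
V_srs = s²/n = 1207.4/760 = 1.58868
deff = V_st / V_srs = 1.0294/1.58868 = 0.6480

deff ≈ 0.648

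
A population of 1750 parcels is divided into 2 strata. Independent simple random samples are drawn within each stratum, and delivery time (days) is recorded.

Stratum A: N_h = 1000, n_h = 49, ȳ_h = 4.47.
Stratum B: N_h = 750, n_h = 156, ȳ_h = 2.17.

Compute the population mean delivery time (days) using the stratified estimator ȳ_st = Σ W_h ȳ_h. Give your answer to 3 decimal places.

N = Σ N_h = 1750. Stratum weights W_h = N_h/N.
ȳ_st = (1000·4.47 + 750·2.17) / 1750 = 3.48429

ȳ_st ≈ 3.484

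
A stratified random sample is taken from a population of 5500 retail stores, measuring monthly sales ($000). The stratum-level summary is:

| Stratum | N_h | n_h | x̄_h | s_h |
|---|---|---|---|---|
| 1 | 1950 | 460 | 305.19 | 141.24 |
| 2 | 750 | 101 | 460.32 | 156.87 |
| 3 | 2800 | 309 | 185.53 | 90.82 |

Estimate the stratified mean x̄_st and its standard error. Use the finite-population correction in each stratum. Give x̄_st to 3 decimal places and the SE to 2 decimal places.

x̄_st ≈ 265.426, SE ≈ 3.77

x̄_st = Σ W_h x̄_h = (1950·305.19 + 750·460.32 + 2800·185.53)/5500 = 265.42627
V̂(x̄_st) = Σ W_h² (1 − n_h/N_h) s_h²/n_h, with W_h = N_h/N and N = 5500:
  stratum 1: (1950/5500)²·(1 − 460/1950)·141.24²/460 = 4.16537
  stratum 2: (750/5500)²·(1 − 101/750)·156.87²/101 = 3.92048
  stratum 3: (2800/5500)²·(1 − 309/2800)·90.82²/309 = 6.15476
V̂(x̄_st) = 14.2406
SE(x̄_st) = √14.2406 = 3.77367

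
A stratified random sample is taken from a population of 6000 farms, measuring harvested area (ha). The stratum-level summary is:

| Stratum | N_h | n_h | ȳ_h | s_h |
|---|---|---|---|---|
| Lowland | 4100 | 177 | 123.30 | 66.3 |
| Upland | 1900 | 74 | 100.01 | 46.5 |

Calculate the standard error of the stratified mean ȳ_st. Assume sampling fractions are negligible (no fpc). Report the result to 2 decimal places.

V̂(ȳ_st) = Σ W_h² s_h²/n_h, with W_h = N_h/N and N = 6000:
  stratum Lowland: (4100/6000)²·66.3²/177 = 11.5963
  stratum Upland: (1900/6000)²·46.5²/74 = 2.93008
V̂(ȳ_st) = 14.5264
SE(ȳ_st) = √14.5264 = 3.81135

SE(ȳ_st) ≈ 3.81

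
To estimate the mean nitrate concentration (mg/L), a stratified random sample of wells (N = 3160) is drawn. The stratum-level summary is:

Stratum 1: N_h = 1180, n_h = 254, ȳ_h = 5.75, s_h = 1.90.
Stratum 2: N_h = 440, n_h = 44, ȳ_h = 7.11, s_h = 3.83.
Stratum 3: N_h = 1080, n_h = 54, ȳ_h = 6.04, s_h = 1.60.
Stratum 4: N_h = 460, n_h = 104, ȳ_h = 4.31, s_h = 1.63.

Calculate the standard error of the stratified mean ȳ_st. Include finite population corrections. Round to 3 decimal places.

SE(ȳ_st) ≈ 0.114

V̂(ȳ_st) = Σ W_h² (1 − n_h/N_h) s_h²/n_h, with W_h = N_h/N and N = 3160:
  stratum 1: (1180/3160)²·(1 − 254/1180)·1.90²/254 = 0.00155522
  stratum 2: (440/3160)²·(1 − 44/440)·3.83²/44 = 0.00581726
  stratum 3: (1080/3160)²·(1 − 54/1080)·1.60²/54 = 0.0052607
  stratum 4: (460/3160)²·(1 − 104/460)·1.63²/104 = 0.000418963
V̂(ȳ_st) = 0.0130521
SE(ȳ_st) = √0.0130521 = 0.114246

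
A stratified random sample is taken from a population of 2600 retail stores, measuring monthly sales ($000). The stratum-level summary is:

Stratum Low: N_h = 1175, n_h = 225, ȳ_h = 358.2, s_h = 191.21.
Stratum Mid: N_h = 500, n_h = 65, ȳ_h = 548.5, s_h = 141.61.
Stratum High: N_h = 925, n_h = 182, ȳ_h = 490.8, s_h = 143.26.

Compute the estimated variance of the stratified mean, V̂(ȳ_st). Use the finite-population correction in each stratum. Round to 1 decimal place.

V̂(ȳ_st) = Σ W_h² (1 − n_h/N_h) s_h²/n_h, with W_h = N_h/N and N = 2600:
  stratum Low: (1175/2600)²·(1 − 225/1175)·191.21²/225 = 26.832
  stratum Mid: (500/2600)²·(1 − 65/500)·141.61²/65 = 9.92629
  stratum High: (925/2600)²·(1 − 182/925)·143.26²/182 = 11.4647
V̂(ȳ_st) = 48.223

V̂(ȳ_st) ≈ 48.2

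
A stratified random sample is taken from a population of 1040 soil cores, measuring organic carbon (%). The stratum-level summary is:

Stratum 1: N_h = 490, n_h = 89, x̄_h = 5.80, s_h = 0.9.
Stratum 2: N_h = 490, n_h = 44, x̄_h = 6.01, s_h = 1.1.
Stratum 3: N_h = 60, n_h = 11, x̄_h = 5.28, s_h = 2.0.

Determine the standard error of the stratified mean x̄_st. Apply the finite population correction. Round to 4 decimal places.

V̂(x̄_st) = Σ W_h² (1 − n_h/N_h) s_h²/n_h, with W_h = N_h/N and N = 1040:
  stratum 1: (490/1040)²·(1 − 89/490)·0.9²/89 = 0.00165337
  stratum 2: (490/1040)²·(1 − 44/490)·1.1²/44 = 0.00555644
  stratum 3: (60/1040)²·(1 − 11/60)·2.0²/11 = 0.000988435
V̂(x̄_st) = 0.00819824
SE(x̄_st) = √0.00819824 = 0.0905442

SE(x̄_st) ≈ 0.0905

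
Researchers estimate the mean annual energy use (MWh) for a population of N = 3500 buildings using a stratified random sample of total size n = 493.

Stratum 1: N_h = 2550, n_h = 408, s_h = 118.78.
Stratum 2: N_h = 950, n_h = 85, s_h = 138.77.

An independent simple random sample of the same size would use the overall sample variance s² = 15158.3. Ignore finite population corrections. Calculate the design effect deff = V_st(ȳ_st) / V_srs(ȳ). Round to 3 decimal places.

deff ≈ 1.140

V̂(ȳ_st) = Σ W_h² s_h²/n_h, with W_h = N_h/N and N = 3500:
  stratum 1: (2550/3500)²·118.78²/408 = 18.3557
  stratum 2: (950/3500)²·138.77²/85 = 16.691
V_st = 35.0467
V_srs = s²/n = 15158.3/493 = 30.7471
deff = V_st / V_srs = 35.0467/30.7471 = 1.1398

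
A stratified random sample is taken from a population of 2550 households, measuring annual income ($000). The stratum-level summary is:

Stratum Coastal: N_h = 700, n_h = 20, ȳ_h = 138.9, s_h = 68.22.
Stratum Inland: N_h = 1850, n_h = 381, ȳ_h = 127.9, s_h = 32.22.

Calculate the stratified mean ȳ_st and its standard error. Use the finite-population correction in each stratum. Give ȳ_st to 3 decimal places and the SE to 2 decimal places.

ȳ_st ≈ 130.920, SE ≈ 4.26

ȳ_st = Σ W_h ȳ_h = (700·138.9 + 1850·127.9)/2550 = 130.91961
V̂(ȳ_st) = Σ W_h² (1 − n_h/N_h) s_h²/n_h, with W_h = N_h/N and N = 2550:
  stratum Coastal: (700/2550)²·(1 − 20/700)·68.22²/20 = 17.0341
  stratum Inland: (1850/2550)²·(1 − 381/1850)·32.22²/381 = 1.13878
V̂(ȳ_st) = 18.1729
SE(ȳ_st) = √18.1729 = 4.26297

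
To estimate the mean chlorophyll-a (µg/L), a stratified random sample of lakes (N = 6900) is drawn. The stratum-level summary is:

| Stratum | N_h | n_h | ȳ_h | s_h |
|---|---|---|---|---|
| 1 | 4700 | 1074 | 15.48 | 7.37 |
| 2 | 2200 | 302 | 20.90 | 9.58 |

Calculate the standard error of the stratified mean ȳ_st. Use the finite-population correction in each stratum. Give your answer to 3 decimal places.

SE(ȳ_st) ≈ 0.212

V̂(ȳ_st) = Σ W_h² (1 − n_h/N_h) s_h²/n_h, with W_h = N_h/N and N = 6900:
  stratum 1: (4700/6900)²·(1 − 1074/4700)·7.37²/1074 = 0.0181033
  stratum 2: (2200/6900)²·(1 − 302/2200)·9.58²/302 = 0.0266529
V̂(ȳ_st) = 0.0447562
SE(ȳ_st) = √0.0447562 = 0.211557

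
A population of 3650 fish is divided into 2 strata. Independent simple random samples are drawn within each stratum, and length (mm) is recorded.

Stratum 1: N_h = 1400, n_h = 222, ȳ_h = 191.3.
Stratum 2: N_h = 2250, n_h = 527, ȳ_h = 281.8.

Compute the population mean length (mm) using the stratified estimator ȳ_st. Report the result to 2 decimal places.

ȳ_st ≈ 247.09

N = Σ N_h = 3650. Stratum weights W_h = N_h/N.
ȳ_st = (1400·191.3 + 2250·281.8) / 3650 = 247.0877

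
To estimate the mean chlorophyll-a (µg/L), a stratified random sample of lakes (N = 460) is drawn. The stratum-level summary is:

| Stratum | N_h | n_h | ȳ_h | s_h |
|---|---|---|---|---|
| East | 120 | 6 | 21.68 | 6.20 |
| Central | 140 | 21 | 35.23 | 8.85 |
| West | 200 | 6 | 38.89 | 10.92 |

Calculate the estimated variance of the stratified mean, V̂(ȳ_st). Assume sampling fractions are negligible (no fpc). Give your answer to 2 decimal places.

V̂(ȳ_st) ≈ 4.54

V̂(ȳ_st) = Σ W_h² s_h²/n_h, with W_h = N_h/N and N = 460:
  stratum East: (120/460)²·6.20²/6 = 0.435992
  stratum Central: (140/460)²·8.85²/21 = 0.345468
  stratum West: (200/460)²·10.92²/6 = 3.75698
V̂(ȳ_st) = 4.53844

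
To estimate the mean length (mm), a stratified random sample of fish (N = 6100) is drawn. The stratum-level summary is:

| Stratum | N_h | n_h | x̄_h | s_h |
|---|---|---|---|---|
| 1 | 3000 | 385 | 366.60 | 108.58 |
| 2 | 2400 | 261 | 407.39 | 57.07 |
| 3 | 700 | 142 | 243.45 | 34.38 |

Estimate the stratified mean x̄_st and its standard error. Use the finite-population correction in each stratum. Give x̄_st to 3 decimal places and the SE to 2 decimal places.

x̄_st = Σ W_h x̄_h = (3000·366.60 + 2400·407.39 + 700·243.45)/6100 = 368.51656
V̂(x̄_st) = Σ W_h² (1 − n_h/N_h) s_h²/n_h, with W_h = N_h/N and N = 6100:
  stratum 1: (3000/6100)²·(1 − 385/3000)·108.58²/385 = 6.45613
  stratum 2: (2400/6100)²·(1 − 261/2400)·57.07²/261 = 1.72162
  stratum 3: (700/6100)²·(1 − 142/700)·34.38²/142 = 0.0873768
V̂(x̄_st) = 8.26513
SE(x̄_st) = √8.26513 = 2.87491

x̄_st ≈ 368.517, SE ≈ 2.87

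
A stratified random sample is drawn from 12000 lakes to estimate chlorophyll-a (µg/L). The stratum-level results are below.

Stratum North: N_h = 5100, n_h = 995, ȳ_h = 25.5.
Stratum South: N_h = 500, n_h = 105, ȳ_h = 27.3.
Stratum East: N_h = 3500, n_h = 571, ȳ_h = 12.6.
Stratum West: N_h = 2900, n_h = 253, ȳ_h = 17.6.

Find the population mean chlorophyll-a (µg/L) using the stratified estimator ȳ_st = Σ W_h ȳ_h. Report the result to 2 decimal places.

ȳ_st ≈ 19.90

N = Σ N_h = 12000. Stratum weights W_h = N_h/N.
ȳ_st = (5100·25.5 + 500·27.3 + 3500·12.6 + 2900·17.6) / 12000 = 19.9033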